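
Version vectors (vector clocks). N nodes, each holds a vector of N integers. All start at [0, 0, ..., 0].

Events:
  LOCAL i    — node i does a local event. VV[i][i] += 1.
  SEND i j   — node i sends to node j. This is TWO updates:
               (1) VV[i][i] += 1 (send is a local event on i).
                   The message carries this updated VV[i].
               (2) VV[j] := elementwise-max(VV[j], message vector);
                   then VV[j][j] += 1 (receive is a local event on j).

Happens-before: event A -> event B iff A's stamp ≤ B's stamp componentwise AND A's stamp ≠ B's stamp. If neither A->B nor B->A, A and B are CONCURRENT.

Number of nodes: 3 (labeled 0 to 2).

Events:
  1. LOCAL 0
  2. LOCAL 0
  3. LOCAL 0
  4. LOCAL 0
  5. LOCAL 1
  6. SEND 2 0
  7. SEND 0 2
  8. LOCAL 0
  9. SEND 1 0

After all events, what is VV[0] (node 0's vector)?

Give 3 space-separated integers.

Answer: 8 2 1

Derivation:
Initial: VV[0]=[0, 0, 0]
Initial: VV[1]=[0, 0, 0]
Initial: VV[2]=[0, 0, 0]
Event 1: LOCAL 0: VV[0][0]++ -> VV[0]=[1, 0, 0]
Event 2: LOCAL 0: VV[0][0]++ -> VV[0]=[2, 0, 0]
Event 3: LOCAL 0: VV[0][0]++ -> VV[0]=[3, 0, 0]
Event 4: LOCAL 0: VV[0][0]++ -> VV[0]=[4, 0, 0]
Event 5: LOCAL 1: VV[1][1]++ -> VV[1]=[0, 1, 0]
Event 6: SEND 2->0: VV[2][2]++ -> VV[2]=[0, 0, 1], msg_vec=[0, 0, 1]; VV[0]=max(VV[0],msg_vec) then VV[0][0]++ -> VV[0]=[5, 0, 1]
Event 7: SEND 0->2: VV[0][0]++ -> VV[0]=[6, 0, 1], msg_vec=[6, 0, 1]; VV[2]=max(VV[2],msg_vec) then VV[2][2]++ -> VV[2]=[6, 0, 2]
Event 8: LOCAL 0: VV[0][0]++ -> VV[0]=[7, 0, 1]
Event 9: SEND 1->0: VV[1][1]++ -> VV[1]=[0, 2, 0], msg_vec=[0, 2, 0]; VV[0]=max(VV[0],msg_vec) then VV[0][0]++ -> VV[0]=[8, 2, 1]
Final vectors: VV[0]=[8, 2, 1]; VV[1]=[0, 2, 0]; VV[2]=[6, 0, 2]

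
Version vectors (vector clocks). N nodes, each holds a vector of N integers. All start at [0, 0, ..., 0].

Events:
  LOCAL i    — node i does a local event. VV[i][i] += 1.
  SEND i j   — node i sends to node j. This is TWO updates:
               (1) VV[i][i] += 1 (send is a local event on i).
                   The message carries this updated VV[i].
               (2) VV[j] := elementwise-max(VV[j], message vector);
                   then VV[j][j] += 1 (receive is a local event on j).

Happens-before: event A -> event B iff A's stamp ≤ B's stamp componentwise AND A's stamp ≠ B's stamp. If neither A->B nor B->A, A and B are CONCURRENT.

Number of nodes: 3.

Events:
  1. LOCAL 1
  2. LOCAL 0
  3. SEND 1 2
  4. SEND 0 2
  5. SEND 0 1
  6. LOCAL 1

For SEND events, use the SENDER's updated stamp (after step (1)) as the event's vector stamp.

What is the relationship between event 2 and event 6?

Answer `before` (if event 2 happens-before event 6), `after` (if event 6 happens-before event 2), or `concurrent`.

Initial: VV[0]=[0, 0, 0]
Initial: VV[1]=[0, 0, 0]
Initial: VV[2]=[0, 0, 0]
Event 1: LOCAL 1: VV[1][1]++ -> VV[1]=[0, 1, 0]
Event 2: LOCAL 0: VV[0][0]++ -> VV[0]=[1, 0, 0]
Event 3: SEND 1->2: VV[1][1]++ -> VV[1]=[0, 2, 0], msg_vec=[0, 2, 0]; VV[2]=max(VV[2],msg_vec) then VV[2][2]++ -> VV[2]=[0, 2, 1]
Event 4: SEND 0->2: VV[0][0]++ -> VV[0]=[2, 0, 0], msg_vec=[2, 0, 0]; VV[2]=max(VV[2],msg_vec) then VV[2][2]++ -> VV[2]=[2, 2, 2]
Event 5: SEND 0->1: VV[0][0]++ -> VV[0]=[3, 0, 0], msg_vec=[3, 0, 0]; VV[1]=max(VV[1],msg_vec) then VV[1][1]++ -> VV[1]=[3, 3, 0]
Event 6: LOCAL 1: VV[1][1]++ -> VV[1]=[3, 4, 0]
Event 2 stamp: [1, 0, 0]
Event 6 stamp: [3, 4, 0]
[1, 0, 0] <= [3, 4, 0]? True
[3, 4, 0] <= [1, 0, 0]? False
Relation: before

Answer: before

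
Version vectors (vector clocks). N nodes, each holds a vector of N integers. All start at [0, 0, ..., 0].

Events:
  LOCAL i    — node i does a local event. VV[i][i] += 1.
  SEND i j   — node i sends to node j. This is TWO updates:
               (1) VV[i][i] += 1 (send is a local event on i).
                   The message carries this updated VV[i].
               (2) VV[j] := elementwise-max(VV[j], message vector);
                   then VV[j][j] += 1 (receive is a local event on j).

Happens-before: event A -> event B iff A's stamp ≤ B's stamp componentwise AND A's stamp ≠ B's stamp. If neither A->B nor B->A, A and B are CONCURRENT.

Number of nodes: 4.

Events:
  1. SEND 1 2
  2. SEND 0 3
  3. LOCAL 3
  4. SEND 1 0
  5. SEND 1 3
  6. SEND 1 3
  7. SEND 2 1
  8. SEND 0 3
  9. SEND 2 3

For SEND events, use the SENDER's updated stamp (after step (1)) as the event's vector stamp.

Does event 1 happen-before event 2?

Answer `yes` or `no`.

Initial: VV[0]=[0, 0, 0, 0]
Initial: VV[1]=[0, 0, 0, 0]
Initial: VV[2]=[0, 0, 0, 0]
Initial: VV[3]=[0, 0, 0, 0]
Event 1: SEND 1->2: VV[1][1]++ -> VV[1]=[0, 1, 0, 0], msg_vec=[0, 1, 0, 0]; VV[2]=max(VV[2],msg_vec) then VV[2][2]++ -> VV[2]=[0, 1, 1, 0]
Event 2: SEND 0->3: VV[0][0]++ -> VV[0]=[1, 0, 0, 0], msg_vec=[1, 0, 0, 0]; VV[3]=max(VV[3],msg_vec) then VV[3][3]++ -> VV[3]=[1, 0, 0, 1]
Event 3: LOCAL 3: VV[3][3]++ -> VV[3]=[1, 0, 0, 2]
Event 4: SEND 1->0: VV[1][1]++ -> VV[1]=[0, 2, 0, 0], msg_vec=[0, 2, 0, 0]; VV[0]=max(VV[0],msg_vec) then VV[0][0]++ -> VV[0]=[2, 2, 0, 0]
Event 5: SEND 1->3: VV[1][1]++ -> VV[1]=[0, 3, 0, 0], msg_vec=[0, 3, 0, 0]; VV[3]=max(VV[3],msg_vec) then VV[3][3]++ -> VV[3]=[1, 3, 0, 3]
Event 6: SEND 1->3: VV[1][1]++ -> VV[1]=[0, 4, 0, 0], msg_vec=[0, 4, 0, 0]; VV[3]=max(VV[3],msg_vec) then VV[3][3]++ -> VV[3]=[1, 4, 0, 4]
Event 7: SEND 2->1: VV[2][2]++ -> VV[2]=[0, 1, 2, 0], msg_vec=[0, 1, 2, 0]; VV[1]=max(VV[1],msg_vec) then VV[1][1]++ -> VV[1]=[0, 5, 2, 0]
Event 8: SEND 0->3: VV[0][0]++ -> VV[0]=[3, 2, 0, 0], msg_vec=[3, 2, 0, 0]; VV[3]=max(VV[3],msg_vec) then VV[3][3]++ -> VV[3]=[3, 4, 0, 5]
Event 9: SEND 2->3: VV[2][2]++ -> VV[2]=[0, 1, 3, 0], msg_vec=[0, 1, 3, 0]; VV[3]=max(VV[3],msg_vec) then VV[3][3]++ -> VV[3]=[3, 4, 3, 6]
Event 1 stamp: [0, 1, 0, 0]
Event 2 stamp: [1, 0, 0, 0]
[0, 1, 0, 0] <= [1, 0, 0, 0]? False. Equal? False. Happens-before: False

Answer: no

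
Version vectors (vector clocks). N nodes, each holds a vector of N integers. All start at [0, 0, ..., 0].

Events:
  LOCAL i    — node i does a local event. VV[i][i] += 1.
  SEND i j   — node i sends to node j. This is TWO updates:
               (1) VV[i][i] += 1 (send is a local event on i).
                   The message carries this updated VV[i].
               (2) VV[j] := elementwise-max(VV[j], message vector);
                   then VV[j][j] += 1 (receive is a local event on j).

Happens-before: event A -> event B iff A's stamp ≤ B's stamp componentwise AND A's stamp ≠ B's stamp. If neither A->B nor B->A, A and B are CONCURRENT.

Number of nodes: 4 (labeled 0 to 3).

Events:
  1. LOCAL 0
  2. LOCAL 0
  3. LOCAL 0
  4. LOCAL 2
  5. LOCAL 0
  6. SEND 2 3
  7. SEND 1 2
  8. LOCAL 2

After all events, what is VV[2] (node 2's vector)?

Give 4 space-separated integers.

Answer: 0 1 4 0

Derivation:
Initial: VV[0]=[0, 0, 0, 0]
Initial: VV[1]=[0, 0, 0, 0]
Initial: VV[2]=[0, 0, 0, 0]
Initial: VV[3]=[0, 0, 0, 0]
Event 1: LOCAL 0: VV[0][0]++ -> VV[0]=[1, 0, 0, 0]
Event 2: LOCAL 0: VV[0][0]++ -> VV[0]=[2, 0, 0, 0]
Event 3: LOCAL 0: VV[0][0]++ -> VV[0]=[3, 0, 0, 0]
Event 4: LOCAL 2: VV[2][2]++ -> VV[2]=[0, 0, 1, 0]
Event 5: LOCAL 0: VV[0][0]++ -> VV[0]=[4, 0, 0, 0]
Event 6: SEND 2->3: VV[2][2]++ -> VV[2]=[0, 0, 2, 0], msg_vec=[0, 0, 2, 0]; VV[3]=max(VV[3],msg_vec) then VV[3][3]++ -> VV[3]=[0, 0, 2, 1]
Event 7: SEND 1->2: VV[1][1]++ -> VV[1]=[0, 1, 0, 0], msg_vec=[0, 1, 0, 0]; VV[2]=max(VV[2],msg_vec) then VV[2][2]++ -> VV[2]=[0, 1, 3, 0]
Event 8: LOCAL 2: VV[2][2]++ -> VV[2]=[0, 1, 4, 0]
Final vectors: VV[0]=[4, 0, 0, 0]; VV[1]=[0, 1, 0, 0]; VV[2]=[0, 1, 4, 0]; VV[3]=[0, 0, 2, 1]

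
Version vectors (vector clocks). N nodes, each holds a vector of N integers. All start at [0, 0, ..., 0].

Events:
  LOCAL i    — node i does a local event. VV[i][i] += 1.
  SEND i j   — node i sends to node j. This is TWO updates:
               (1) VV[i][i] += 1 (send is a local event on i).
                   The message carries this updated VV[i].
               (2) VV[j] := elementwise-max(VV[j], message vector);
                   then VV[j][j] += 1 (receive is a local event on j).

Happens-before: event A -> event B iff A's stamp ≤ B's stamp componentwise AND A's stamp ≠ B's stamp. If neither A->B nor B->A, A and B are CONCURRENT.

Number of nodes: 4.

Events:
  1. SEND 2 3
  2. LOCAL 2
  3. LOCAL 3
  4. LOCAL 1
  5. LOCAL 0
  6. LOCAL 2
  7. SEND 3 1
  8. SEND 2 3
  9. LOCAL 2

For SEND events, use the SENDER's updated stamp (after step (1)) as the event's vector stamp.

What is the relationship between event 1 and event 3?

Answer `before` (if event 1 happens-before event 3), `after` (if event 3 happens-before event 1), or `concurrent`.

Initial: VV[0]=[0, 0, 0, 0]
Initial: VV[1]=[0, 0, 0, 0]
Initial: VV[2]=[0, 0, 0, 0]
Initial: VV[3]=[0, 0, 0, 0]
Event 1: SEND 2->3: VV[2][2]++ -> VV[2]=[0, 0, 1, 0], msg_vec=[0, 0, 1, 0]; VV[3]=max(VV[3],msg_vec) then VV[3][3]++ -> VV[3]=[0, 0, 1, 1]
Event 2: LOCAL 2: VV[2][2]++ -> VV[2]=[0, 0, 2, 0]
Event 3: LOCAL 3: VV[3][3]++ -> VV[3]=[0, 0, 1, 2]
Event 4: LOCAL 1: VV[1][1]++ -> VV[1]=[0, 1, 0, 0]
Event 5: LOCAL 0: VV[0][0]++ -> VV[0]=[1, 0, 0, 0]
Event 6: LOCAL 2: VV[2][2]++ -> VV[2]=[0, 0, 3, 0]
Event 7: SEND 3->1: VV[3][3]++ -> VV[3]=[0, 0, 1, 3], msg_vec=[0, 0, 1, 3]; VV[1]=max(VV[1],msg_vec) then VV[1][1]++ -> VV[1]=[0, 2, 1, 3]
Event 8: SEND 2->3: VV[2][2]++ -> VV[2]=[0, 0, 4, 0], msg_vec=[0, 0, 4, 0]; VV[3]=max(VV[3],msg_vec) then VV[3][3]++ -> VV[3]=[0, 0, 4, 4]
Event 9: LOCAL 2: VV[2][2]++ -> VV[2]=[0, 0, 5, 0]
Event 1 stamp: [0, 0, 1, 0]
Event 3 stamp: [0, 0, 1, 2]
[0, 0, 1, 0] <= [0, 0, 1, 2]? True
[0, 0, 1, 2] <= [0, 0, 1, 0]? False
Relation: before

Answer: before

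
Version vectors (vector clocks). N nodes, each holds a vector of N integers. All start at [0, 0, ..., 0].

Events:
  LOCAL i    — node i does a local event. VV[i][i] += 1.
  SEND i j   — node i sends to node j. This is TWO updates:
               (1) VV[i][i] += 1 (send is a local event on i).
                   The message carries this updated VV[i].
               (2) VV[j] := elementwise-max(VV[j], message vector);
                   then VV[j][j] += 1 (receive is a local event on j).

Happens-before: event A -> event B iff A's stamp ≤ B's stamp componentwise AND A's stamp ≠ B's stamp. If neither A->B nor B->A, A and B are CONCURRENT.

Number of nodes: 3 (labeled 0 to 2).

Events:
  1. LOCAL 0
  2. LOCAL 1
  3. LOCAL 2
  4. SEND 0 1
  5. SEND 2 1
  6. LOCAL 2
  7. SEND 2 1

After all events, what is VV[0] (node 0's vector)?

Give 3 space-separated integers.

Answer: 2 0 0

Derivation:
Initial: VV[0]=[0, 0, 0]
Initial: VV[1]=[0, 0, 0]
Initial: VV[2]=[0, 0, 0]
Event 1: LOCAL 0: VV[0][0]++ -> VV[0]=[1, 0, 0]
Event 2: LOCAL 1: VV[1][1]++ -> VV[1]=[0, 1, 0]
Event 3: LOCAL 2: VV[2][2]++ -> VV[2]=[0, 0, 1]
Event 4: SEND 0->1: VV[0][0]++ -> VV[0]=[2, 0, 0], msg_vec=[2, 0, 0]; VV[1]=max(VV[1],msg_vec) then VV[1][1]++ -> VV[1]=[2, 2, 0]
Event 5: SEND 2->1: VV[2][2]++ -> VV[2]=[0, 0, 2], msg_vec=[0, 0, 2]; VV[1]=max(VV[1],msg_vec) then VV[1][1]++ -> VV[1]=[2, 3, 2]
Event 6: LOCAL 2: VV[2][2]++ -> VV[2]=[0, 0, 3]
Event 7: SEND 2->1: VV[2][2]++ -> VV[2]=[0, 0, 4], msg_vec=[0, 0, 4]; VV[1]=max(VV[1],msg_vec) then VV[1][1]++ -> VV[1]=[2, 4, 4]
Final vectors: VV[0]=[2, 0, 0]; VV[1]=[2, 4, 4]; VV[2]=[0, 0, 4]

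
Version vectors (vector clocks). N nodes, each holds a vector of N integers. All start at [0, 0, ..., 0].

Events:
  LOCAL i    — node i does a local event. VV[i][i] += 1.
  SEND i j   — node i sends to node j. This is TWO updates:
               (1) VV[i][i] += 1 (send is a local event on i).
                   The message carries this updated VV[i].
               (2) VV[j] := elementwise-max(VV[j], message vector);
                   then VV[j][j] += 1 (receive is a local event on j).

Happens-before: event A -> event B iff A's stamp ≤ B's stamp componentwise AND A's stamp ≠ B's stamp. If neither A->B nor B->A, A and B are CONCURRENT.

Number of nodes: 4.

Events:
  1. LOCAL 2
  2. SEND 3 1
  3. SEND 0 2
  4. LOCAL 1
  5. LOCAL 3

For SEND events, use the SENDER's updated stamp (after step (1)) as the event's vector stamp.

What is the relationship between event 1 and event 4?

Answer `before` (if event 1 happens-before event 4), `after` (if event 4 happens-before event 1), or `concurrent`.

Initial: VV[0]=[0, 0, 0, 0]
Initial: VV[1]=[0, 0, 0, 0]
Initial: VV[2]=[0, 0, 0, 0]
Initial: VV[3]=[0, 0, 0, 0]
Event 1: LOCAL 2: VV[2][2]++ -> VV[2]=[0, 0, 1, 0]
Event 2: SEND 3->1: VV[3][3]++ -> VV[3]=[0, 0, 0, 1], msg_vec=[0, 0, 0, 1]; VV[1]=max(VV[1],msg_vec) then VV[1][1]++ -> VV[1]=[0, 1, 0, 1]
Event 3: SEND 0->2: VV[0][0]++ -> VV[0]=[1, 0, 0, 0], msg_vec=[1, 0, 0, 0]; VV[2]=max(VV[2],msg_vec) then VV[2][2]++ -> VV[2]=[1, 0, 2, 0]
Event 4: LOCAL 1: VV[1][1]++ -> VV[1]=[0, 2, 0, 1]
Event 5: LOCAL 3: VV[3][3]++ -> VV[3]=[0, 0, 0, 2]
Event 1 stamp: [0, 0, 1, 0]
Event 4 stamp: [0, 2, 0, 1]
[0, 0, 1, 0] <= [0, 2, 0, 1]? False
[0, 2, 0, 1] <= [0, 0, 1, 0]? False
Relation: concurrent

Answer: concurrent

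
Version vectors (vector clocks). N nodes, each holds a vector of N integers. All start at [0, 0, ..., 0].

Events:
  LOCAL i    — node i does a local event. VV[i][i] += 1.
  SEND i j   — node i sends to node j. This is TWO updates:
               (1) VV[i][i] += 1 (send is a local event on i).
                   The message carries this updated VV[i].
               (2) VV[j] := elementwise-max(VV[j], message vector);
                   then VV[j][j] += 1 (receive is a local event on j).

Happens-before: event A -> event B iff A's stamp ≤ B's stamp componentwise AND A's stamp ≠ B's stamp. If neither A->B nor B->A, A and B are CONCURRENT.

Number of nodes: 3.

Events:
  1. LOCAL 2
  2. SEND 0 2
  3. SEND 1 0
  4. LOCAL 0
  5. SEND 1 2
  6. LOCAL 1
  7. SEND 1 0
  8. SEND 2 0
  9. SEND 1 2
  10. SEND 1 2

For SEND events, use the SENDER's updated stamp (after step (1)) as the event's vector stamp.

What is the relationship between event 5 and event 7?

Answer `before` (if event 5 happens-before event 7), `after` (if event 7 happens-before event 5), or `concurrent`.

Answer: before

Derivation:
Initial: VV[0]=[0, 0, 0]
Initial: VV[1]=[0, 0, 0]
Initial: VV[2]=[0, 0, 0]
Event 1: LOCAL 2: VV[2][2]++ -> VV[2]=[0, 0, 1]
Event 2: SEND 0->2: VV[0][0]++ -> VV[0]=[1, 0, 0], msg_vec=[1, 0, 0]; VV[2]=max(VV[2],msg_vec) then VV[2][2]++ -> VV[2]=[1, 0, 2]
Event 3: SEND 1->0: VV[1][1]++ -> VV[1]=[0, 1, 0], msg_vec=[0, 1, 0]; VV[0]=max(VV[0],msg_vec) then VV[0][0]++ -> VV[0]=[2, 1, 0]
Event 4: LOCAL 0: VV[0][0]++ -> VV[0]=[3, 1, 0]
Event 5: SEND 1->2: VV[1][1]++ -> VV[1]=[0, 2, 0], msg_vec=[0, 2, 0]; VV[2]=max(VV[2],msg_vec) then VV[2][2]++ -> VV[2]=[1, 2, 3]
Event 6: LOCAL 1: VV[1][1]++ -> VV[1]=[0, 3, 0]
Event 7: SEND 1->0: VV[1][1]++ -> VV[1]=[0, 4, 0], msg_vec=[0, 4, 0]; VV[0]=max(VV[0],msg_vec) then VV[0][0]++ -> VV[0]=[4, 4, 0]
Event 8: SEND 2->0: VV[2][2]++ -> VV[2]=[1, 2, 4], msg_vec=[1, 2, 4]; VV[0]=max(VV[0],msg_vec) then VV[0][0]++ -> VV[0]=[5, 4, 4]
Event 9: SEND 1->2: VV[1][1]++ -> VV[1]=[0, 5, 0], msg_vec=[0, 5, 0]; VV[2]=max(VV[2],msg_vec) then VV[2][2]++ -> VV[2]=[1, 5, 5]
Event 10: SEND 1->2: VV[1][1]++ -> VV[1]=[0, 6, 0], msg_vec=[0, 6, 0]; VV[2]=max(VV[2],msg_vec) then VV[2][2]++ -> VV[2]=[1, 6, 6]
Event 5 stamp: [0, 2, 0]
Event 7 stamp: [0, 4, 0]
[0, 2, 0] <= [0, 4, 0]? True
[0, 4, 0] <= [0, 2, 0]? False
Relation: before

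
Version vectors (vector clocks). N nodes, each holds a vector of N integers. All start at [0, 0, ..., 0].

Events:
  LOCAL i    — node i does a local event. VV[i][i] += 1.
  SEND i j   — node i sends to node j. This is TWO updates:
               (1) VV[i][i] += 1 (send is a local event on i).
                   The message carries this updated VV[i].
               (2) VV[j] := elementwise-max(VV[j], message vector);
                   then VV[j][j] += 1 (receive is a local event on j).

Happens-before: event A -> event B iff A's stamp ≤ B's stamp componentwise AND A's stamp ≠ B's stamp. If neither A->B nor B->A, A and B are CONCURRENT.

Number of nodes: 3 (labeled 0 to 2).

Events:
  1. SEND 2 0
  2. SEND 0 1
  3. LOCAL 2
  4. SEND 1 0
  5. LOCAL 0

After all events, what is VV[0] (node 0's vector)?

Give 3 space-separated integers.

Answer: 4 2 1

Derivation:
Initial: VV[0]=[0, 0, 0]
Initial: VV[1]=[0, 0, 0]
Initial: VV[2]=[0, 0, 0]
Event 1: SEND 2->0: VV[2][2]++ -> VV[2]=[0, 0, 1], msg_vec=[0, 0, 1]; VV[0]=max(VV[0],msg_vec) then VV[0][0]++ -> VV[0]=[1, 0, 1]
Event 2: SEND 0->1: VV[0][0]++ -> VV[0]=[2, 0, 1], msg_vec=[2, 0, 1]; VV[1]=max(VV[1],msg_vec) then VV[1][1]++ -> VV[1]=[2, 1, 1]
Event 3: LOCAL 2: VV[2][2]++ -> VV[2]=[0, 0, 2]
Event 4: SEND 1->0: VV[1][1]++ -> VV[1]=[2, 2, 1], msg_vec=[2, 2, 1]; VV[0]=max(VV[0],msg_vec) then VV[0][0]++ -> VV[0]=[3, 2, 1]
Event 5: LOCAL 0: VV[0][0]++ -> VV[0]=[4, 2, 1]
Final vectors: VV[0]=[4, 2, 1]; VV[1]=[2, 2, 1]; VV[2]=[0, 0, 2]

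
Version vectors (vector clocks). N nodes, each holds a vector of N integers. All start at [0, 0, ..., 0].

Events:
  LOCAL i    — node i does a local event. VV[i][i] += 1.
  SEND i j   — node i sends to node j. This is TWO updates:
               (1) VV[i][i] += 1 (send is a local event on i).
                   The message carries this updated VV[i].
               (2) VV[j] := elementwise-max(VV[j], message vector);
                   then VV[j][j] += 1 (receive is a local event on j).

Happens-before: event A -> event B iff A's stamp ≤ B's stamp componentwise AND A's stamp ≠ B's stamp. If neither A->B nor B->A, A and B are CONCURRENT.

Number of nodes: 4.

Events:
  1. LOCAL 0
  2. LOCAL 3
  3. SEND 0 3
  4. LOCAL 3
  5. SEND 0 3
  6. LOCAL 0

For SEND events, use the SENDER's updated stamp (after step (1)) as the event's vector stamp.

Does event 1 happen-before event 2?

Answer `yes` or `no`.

Answer: no

Derivation:
Initial: VV[0]=[0, 0, 0, 0]
Initial: VV[1]=[0, 0, 0, 0]
Initial: VV[2]=[0, 0, 0, 0]
Initial: VV[3]=[0, 0, 0, 0]
Event 1: LOCAL 0: VV[0][0]++ -> VV[0]=[1, 0, 0, 0]
Event 2: LOCAL 3: VV[3][3]++ -> VV[3]=[0, 0, 0, 1]
Event 3: SEND 0->3: VV[0][0]++ -> VV[0]=[2, 0, 0, 0], msg_vec=[2, 0, 0, 0]; VV[3]=max(VV[3],msg_vec) then VV[3][3]++ -> VV[3]=[2, 0, 0, 2]
Event 4: LOCAL 3: VV[3][3]++ -> VV[3]=[2, 0, 0, 3]
Event 5: SEND 0->3: VV[0][0]++ -> VV[0]=[3, 0, 0, 0], msg_vec=[3, 0, 0, 0]; VV[3]=max(VV[3],msg_vec) then VV[3][3]++ -> VV[3]=[3, 0, 0, 4]
Event 6: LOCAL 0: VV[0][0]++ -> VV[0]=[4, 0, 0, 0]
Event 1 stamp: [1, 0, 0, 0]
Event 2 stamp: [0, 0, 0, 1]
[1, 0, 0, 0] <= [0, 0, 0, 1]? False. Equal? False. Happens-before: False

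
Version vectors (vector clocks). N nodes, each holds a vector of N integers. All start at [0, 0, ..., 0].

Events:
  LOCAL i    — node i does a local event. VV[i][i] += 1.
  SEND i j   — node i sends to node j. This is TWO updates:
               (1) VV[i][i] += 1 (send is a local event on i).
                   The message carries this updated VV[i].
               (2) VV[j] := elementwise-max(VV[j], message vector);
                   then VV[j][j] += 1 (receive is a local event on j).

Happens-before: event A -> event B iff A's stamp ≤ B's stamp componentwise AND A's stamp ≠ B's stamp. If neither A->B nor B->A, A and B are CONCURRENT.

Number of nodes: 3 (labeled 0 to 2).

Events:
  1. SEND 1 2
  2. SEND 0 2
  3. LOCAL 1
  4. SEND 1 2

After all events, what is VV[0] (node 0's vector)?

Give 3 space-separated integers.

Initial: VV[0]=[0, 0, 0]
Initial: VV[1]=[0, 0, 0]
Initial: VV[2]=[0, 0, 0]
Event 1: SEND 1->2: VV[1][1]++ -> VV[1]=[0, 1, 0], msg_vec=[0, 1, 0]; VV[2]=max(VV[2],msg_vec) then VV[2][2]++ -> VV[2]=[0, 1, 1]
Event 2: SEND 0->2: VV[0][0]++ -> VV[0]=[1, 0, 0], msg_vec=[1, 0, 0]; VV[2]=max(VV[2],msg_vec) then VV[2][2]++ -> VV[2]=[1, 1, 2]
Event 3: LOCAL 1: VV[1][1]++ -> VV[1]=[0, 2, 0]
Event 4: SEND 1->2: VV[1][1]++ -> VV[1]=[0, 3, 0], msg_vec=[0, 3, 0]; VV[2]=max(VV[2],msg_vec) then VV[2][2]++ -> VV[2]=[1, 3, 3]
Final vectors: VV[0]=[1, 0, 0]; VV[1]=[0, 3, 0]; VV[2]=[1, 3, 3]

Answer: 1 0 0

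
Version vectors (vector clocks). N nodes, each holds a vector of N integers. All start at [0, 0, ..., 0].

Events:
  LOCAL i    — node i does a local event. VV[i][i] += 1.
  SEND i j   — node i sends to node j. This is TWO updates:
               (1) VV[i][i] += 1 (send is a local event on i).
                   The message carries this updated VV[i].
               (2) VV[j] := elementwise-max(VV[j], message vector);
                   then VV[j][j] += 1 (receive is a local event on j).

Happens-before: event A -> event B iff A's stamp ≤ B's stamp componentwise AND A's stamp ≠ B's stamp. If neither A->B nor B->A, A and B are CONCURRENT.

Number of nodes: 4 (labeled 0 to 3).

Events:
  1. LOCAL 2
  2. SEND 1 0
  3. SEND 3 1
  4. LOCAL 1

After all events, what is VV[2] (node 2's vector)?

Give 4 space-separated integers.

Answer: 0 0 1 0

Derivation:
Initial: VV[0]=[0, 0, 0, 0]
Initial: VV[1]=[0, 0, 0, 0]
Initial: VV[2]=[0, 0, 0, 0]
Initial: VV[3]=[0, 0, 0, 0]
Event 1: LOCAL 2: VV[2][2]++ -> VV[2]=[0, 0, 1, 0]
Event 2: SEND 1->0: VV[1][1]++ -> VV[1]=[0, 1, 0, 0], msg_vec=[0, 1, 0, 0]; VV[0]=max(VV[0],msg_vec) then VV[0][0]++ -> VV[0]=[1, 1, 0, 0]
Event 3: SEND 3->1: VV[3][3]++ -> VV[3]=[0, 0, 0, 1], msg_vec=[0, 0, 0, 1]; VV[1]=max(VV[1],msg_vec) then VV[1][1]++ -> VV[1]=[0, 2, 0, 1]
Event 4: LOCAL 1: VV[1][1]++ -> VV[1]=[0, 3, 0, 1]
Final vectors: VV[0]=[1, 1, 0, 0]; VV[1]=[0, 3, 0, 1]; VV[2]=[0, 0, 1, 0]; VV[3]=[0, 0, 0, 1]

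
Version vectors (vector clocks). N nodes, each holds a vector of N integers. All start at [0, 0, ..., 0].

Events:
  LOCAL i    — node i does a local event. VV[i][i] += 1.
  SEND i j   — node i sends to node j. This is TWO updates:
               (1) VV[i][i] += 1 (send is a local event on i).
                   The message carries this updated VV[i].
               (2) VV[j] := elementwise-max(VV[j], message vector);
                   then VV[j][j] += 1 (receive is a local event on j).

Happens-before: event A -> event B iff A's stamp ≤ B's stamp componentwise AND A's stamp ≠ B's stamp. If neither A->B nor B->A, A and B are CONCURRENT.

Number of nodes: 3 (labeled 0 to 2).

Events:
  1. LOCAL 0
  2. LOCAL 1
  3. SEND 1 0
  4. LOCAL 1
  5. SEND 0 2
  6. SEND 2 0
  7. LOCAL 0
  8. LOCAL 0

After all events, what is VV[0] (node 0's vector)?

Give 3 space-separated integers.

Initial: VV[0]=[0, 0, 0]
Initial: VV[1]=[0, 0, 0]
Initial: VV[2]=[0, 0, 0]
Event 1: LOCAL 0: VV[0][0]++ -> VV[0]=[1, 0, 0]
Event 2: LOCAL 1: VV[1][1]++ -> VV[1]=[0, 1, 0]
Event 3: SEND 1->0: VV[1][1]++ -> VV[1]=[0, 2, 0], msg_vec=[0, 2, 0]; VV[0]=max(VV[0],msg_vec) then VV[0][0]++ -> VV[0]=[2, 2, 0]
Event 4: LOCAL 1: VV[1][1]++ -> VV[1]=[0, 3, 0]
Event 5: SEND 0->2: VV[0][0]++ -> VV[0]=[3, 2, 0], msg_vec=[3, 2, 0]; VV[2]=max(VV[2],msg_vec) then VV[2][2]++ -> VV[2]=[3, 2, 1]
Event 6: SEND 2->0: VV[2][2]++ -> VV[2]=[3, 2, 2], msg_vec=[3, 2, 2]; VV[0]=max(VV[0],msg_vec) then VV[0][0]++ -> VV[0]=[4, 2, 2]
Event 7: LOCAL 0: VV[0][0]++ -> VV[0]=[5, 2, 2]
Event 8: LOCAL 0: VV[0][0]++ -> VV[0]=[6, 2, 2]
Final vectors: VV[0]=[6, 2, 2]; VV[1]=[0, 3, 0]; VV[2]=[3, 2, 2]

Answer: 6 2 2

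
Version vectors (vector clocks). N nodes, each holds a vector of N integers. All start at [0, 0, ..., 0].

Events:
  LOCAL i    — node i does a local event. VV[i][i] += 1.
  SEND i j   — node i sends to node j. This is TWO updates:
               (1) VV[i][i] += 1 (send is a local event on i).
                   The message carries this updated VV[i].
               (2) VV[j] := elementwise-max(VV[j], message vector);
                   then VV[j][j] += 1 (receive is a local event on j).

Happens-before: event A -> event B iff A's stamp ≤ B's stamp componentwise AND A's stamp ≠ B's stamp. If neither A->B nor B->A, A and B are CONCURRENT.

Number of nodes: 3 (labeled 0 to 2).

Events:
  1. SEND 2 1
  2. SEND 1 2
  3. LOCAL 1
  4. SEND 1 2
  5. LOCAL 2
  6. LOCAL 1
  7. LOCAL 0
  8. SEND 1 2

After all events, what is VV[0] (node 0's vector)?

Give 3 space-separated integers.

Initial: VV[0]=[0, 0, 0]
Initial: VV[1]=[0, 0, 0]
Initial: VV[2]=[0, 0, 0]
Event 1: SEND 2->1: VV[2][2]++ -> VV[2]=[0, 0, 1], msg_vec=[0, 0, 1]; VV[1]=max(VV[1],msg_vec) then VV[1][1]++ -> VV[1]=[0, 1, 1]
Event 2: SEND 1->2: VV[1][1]++ -> VV[1]=[0, 2, 1], msg_vec=[0, 2, 1]; VV[2]=max(VV[2],msg_vec) then VV[2][2]++ -> VV[2]=[0, 2, 2]
Event 3: LOCAL 1: VV[1][1]++ -> VV[1]=[0, 3, 1]
Event 4: SEND 1->2: VV[1][1]++ -> VV[1]=[0, 4, 1], msg_vec=[0, 4, 1]; VV[2]=max(VV[2],msg_vec) then VV[2][2]++ -> VV[2]=[0, 4, 3]
Event 5: LOCAL 2: VV[2][2]++ -> VV[2]=[0, 4, 4]
Event 6: LOCAL 1: VV[1][1]++ -> VV[1]=[0, 5, 1]
Event 7: LOCAL 0: VV[0][0]++ -> VV[0]=[1, 0, 0]
Event 8: SEND 1->2: VV[1][1]++ -> VV[1]=[0, 6, 1], msg_vec=[0, 6, 1]; VV[2]=max(VV[2],msg_vec) then VV[2][2]++ -> VV[2]=[0, 6, 5]
Final vectors: VV[0]=[1, 0, 0]; VV[1]=[0, 6, 1]; VV[2]=[0, 6, 5]

Answer: 1 0 0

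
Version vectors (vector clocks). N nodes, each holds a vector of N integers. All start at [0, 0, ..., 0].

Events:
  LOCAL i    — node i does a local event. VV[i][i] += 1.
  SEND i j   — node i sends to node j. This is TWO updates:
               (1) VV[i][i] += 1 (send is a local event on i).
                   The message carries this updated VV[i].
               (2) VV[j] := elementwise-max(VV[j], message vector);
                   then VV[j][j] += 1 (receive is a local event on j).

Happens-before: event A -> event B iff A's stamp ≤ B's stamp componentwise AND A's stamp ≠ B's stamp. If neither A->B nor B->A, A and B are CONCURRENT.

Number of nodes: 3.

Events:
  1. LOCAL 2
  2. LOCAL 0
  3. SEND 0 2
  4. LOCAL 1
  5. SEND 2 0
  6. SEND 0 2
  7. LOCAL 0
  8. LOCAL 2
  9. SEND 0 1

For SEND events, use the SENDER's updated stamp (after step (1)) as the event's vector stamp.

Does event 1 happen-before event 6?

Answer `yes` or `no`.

Answer: yes

Derivation:
Initial: VV[0]=[0, 0, 0]
Initial: VV[1]=[0, 0, 0]
Initial: VV[2]=[0, 0, 0]
Event 1: LOCAL 2: VV[2][2]++ -> VV[2]=[0, 0, 1]
Event 2: LOCAL 0: VV[0][0]++ -> VV[0]=[1, 0, 0]
Event 3: SEND 0->2: VV[0][0]++ -> VV[0]=[2, 0, 0], msg_vec=[2, 0, 0]; VV[2]=max(VV[2],msg_vec) then VV[2][2]++ -> VV[2]=[2, 0, 2]
Event 4: LOCAL 1: VV[1][1]++ -> VV[1]=[0, 1, 0]
Event 5: SEND 2->0: VV[2][2]++ -> VV[2]=[2, 0, 3], msg_vec=[2, 0, 3]; VV[0]=max(VV[0],msg_vec) then VV[0][0]++ -> VV[0]=[3, 0, 3]
Event 6: SEND 0->2: VV[0][0]++ -> VV[0]=[4, 0, 3], msg_vec=[4, 0, 3]; VV[2]=max(VV[2],msg_vec) then VV[2][2]++ -> VV[2]=[4, 0, 4]
Event 7: LOCAL 0: VV[0][0]++ -> VV[0]=[5, 0, 3]
Event 8: LOCAL 2: VV[2][2]++ -> VV[2]=[4, 0, 5]
Event 9: SEND 0->1: VV[0][0]++ -> VV[0]=[6, 0, 3], msg_vec=[6, 0, 3]; VV[1]=max(VV[1],msg_vec) then VV[1][1]++ -> VV[1]=[6, 2, 3]
Event 1 stamp: [0, 0, 1]
Event 6 stamp: [4, 0, 3]
[0, 0, 1] <= [4, 0, 3]? True. Equal? False. Happens-before: True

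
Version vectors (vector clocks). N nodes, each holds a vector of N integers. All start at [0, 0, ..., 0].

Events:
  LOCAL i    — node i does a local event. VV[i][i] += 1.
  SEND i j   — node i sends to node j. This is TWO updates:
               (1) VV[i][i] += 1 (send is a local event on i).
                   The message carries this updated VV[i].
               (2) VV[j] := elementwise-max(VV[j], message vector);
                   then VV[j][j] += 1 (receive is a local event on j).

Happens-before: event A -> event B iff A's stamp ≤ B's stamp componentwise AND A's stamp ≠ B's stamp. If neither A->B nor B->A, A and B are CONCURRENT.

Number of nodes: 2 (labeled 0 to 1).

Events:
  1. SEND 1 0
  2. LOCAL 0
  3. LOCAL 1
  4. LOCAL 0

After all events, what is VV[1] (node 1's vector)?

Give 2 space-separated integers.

Initial: VV[0]=[0, 0]
Initial: VV[1]=[0, 0]
Event 1: SEND 1->0: VV[1][1]++ -> VV[1]=[0, 1], msg_vec=[0, 1]; VV[0]=max(VV[0],msg_vec) then VV[0][0]++ -> VV[0]=[1, 1]
Event 2: LOCAL 0: VV[0][0]++ -> VV[0]=[2, 1]
Event 3: LOCAL 1: VV[1][1]++ -> VV[1]=[0, 2]
Event 4: LOCAL 0: VV[0][0]++ -> VV[0]=[3, 1]
Final vectors: VV[0]=[3, 1]; VV[1]=[0, 2]

Answer: 0 2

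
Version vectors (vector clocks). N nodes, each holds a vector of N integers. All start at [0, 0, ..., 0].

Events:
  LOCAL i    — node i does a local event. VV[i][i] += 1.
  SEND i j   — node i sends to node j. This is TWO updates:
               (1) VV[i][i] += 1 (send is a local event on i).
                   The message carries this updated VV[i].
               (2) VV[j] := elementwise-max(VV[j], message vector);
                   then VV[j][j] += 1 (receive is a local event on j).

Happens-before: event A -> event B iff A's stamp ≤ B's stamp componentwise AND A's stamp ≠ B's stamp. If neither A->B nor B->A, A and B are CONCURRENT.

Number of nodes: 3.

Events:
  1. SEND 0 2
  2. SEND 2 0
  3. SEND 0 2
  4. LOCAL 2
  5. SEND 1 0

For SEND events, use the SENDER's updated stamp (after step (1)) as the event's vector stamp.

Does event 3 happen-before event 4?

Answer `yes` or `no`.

Initial: VV[0]=[0, 0, 0]
Initial: VV[1]=[0, 0, 0]
Initial: VV[2]=[0, 0, 0]
Event 1: SEND 0->2: VV[0][0]++ -> VV[0]=[1, 0, 0], msg_vec=[1, 0, 0]; VV[2]=max(VV[2],msg_vec) then VV[2][2]++ -> VV[2]=[1, 0, 1]
Event 2: SEND 2->0: VV[2][2]++ -> VV[2]=[1, 0, 2], msg_vec=[1, 0, 2]; VV[0]=max(VV[0],msg_vec) then VV[0][0]++ -> VV[0]=[2, 0, 2]
Event 3: SEND 0->2: VV[0][0]++ -> VV[0]=[3, 0, 2], msg_vec=[3, 0, 2]; VV[2]=max(VV[2],msg_vec) then VV[2][2]++ -> VV[2]=[3, 0, 3]
Event 4: LOCAL 2: VV[2][2]++ -> VV[2]=[3, 0, 4]
Event 5: SEND 1->0: VV[1][1]++ -> VV[1]=[0, 1, 0], msg_vec=[0, 1, 0]; VV[0]=max(VV[0],msg_vec) then VV[0][0]++ -> VV[0]=[4, 1, 2]
Event 3 stamp: [3, 0, 2]
Event 4 stamp: [3, 0, 4]
[3, 0, 2] <= [3, 0, 4]? True. Equal? False. Happens-before: True

Answer: yes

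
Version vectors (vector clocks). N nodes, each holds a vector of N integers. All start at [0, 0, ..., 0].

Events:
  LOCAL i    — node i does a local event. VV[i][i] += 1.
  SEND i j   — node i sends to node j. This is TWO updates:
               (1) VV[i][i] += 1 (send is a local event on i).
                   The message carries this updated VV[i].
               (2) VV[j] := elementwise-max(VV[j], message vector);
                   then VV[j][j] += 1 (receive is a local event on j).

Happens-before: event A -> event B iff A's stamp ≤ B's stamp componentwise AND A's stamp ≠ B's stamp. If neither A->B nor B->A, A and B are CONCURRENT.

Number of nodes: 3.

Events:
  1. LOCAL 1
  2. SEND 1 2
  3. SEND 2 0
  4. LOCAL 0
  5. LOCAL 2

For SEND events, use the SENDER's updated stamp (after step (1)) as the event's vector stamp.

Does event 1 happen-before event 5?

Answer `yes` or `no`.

Answer: yes

Derivation:
Initial: VV[0]=[0, 0, 0]
Initial: VV[1]=[0, 0, 0]
Initial: VV[2]=[0, 0, 0]
Event 1: LOCAL 1: VV[1][1]++ -> VV[1]=[0, 1, 0]
Event 2: SEND 1->2: VV[1][1]++ -> VV[1]=[0, 2, 0], msg_vec=[0, 2, 0]; VV[2]=max(VV[2],msg_vec) then VV[2][2]++ -> VV[2]=[0, 2, 1]
Event 3: SEND 2->0: VV[2][2]++ -> VV[2]=[0, 2, 2], msg_vec=[0, 2, 2]; VV[0]=max(VV[0],msg_vec) then VV[0][0]++ -> VV[0]=[1, 2, 2]
Event 4: LOCAL 0: VV[0][0]++ -> VV[0]=[2, 2, 2]
Event 5: LOCAL 2: VV[2][2]++ -> VV[2]=[0, 2, 3]
Event 1 stamp: [0, 1, 0]
Event 5 stamp: [0, 2, 3]
[0, 1, 0] <= [0, 2, 3]? True. Equal? False. Happens-before: True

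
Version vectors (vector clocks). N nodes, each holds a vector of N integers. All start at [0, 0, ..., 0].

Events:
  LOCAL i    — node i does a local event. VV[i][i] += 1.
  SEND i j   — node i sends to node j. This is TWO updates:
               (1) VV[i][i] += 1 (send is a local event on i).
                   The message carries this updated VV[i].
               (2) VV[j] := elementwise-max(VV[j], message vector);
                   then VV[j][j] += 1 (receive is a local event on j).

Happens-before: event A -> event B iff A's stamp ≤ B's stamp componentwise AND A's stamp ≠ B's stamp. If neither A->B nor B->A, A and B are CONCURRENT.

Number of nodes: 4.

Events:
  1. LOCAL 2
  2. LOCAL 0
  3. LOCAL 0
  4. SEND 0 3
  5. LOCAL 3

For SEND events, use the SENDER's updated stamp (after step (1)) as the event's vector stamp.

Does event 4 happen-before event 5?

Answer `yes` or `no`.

Initial: VV[0]=[0, 0, 0, 0]
Initial: VV[1]=[0, 0, 0, 0]
Initial: VV[2]=[0, 0, 0, 0]
Initial: VV[3]=[0, 0, 0, 0]
Event 1: LOCAL 2: VV[2][2]++ -> VV[2]=[0, 0, 1, 0]
Event 2: LOCAL 0: VV[0][0]++ -> VV[0]=[1, 0, 0, 0]
Event 3: LOCAL 0: VV[0][0]++ -> VV[0]=[2, 0, 0, 0]
Event 4: SEND 0->3: VV[0][0]++ -> VV[0]=[3, 0, 0, 0], msg_vec=[3, 0, 0, 0]; VV[3]=max(VV[3],msg_vec) then VV[3][3]++ -> VV[3]=[3, 0, 0, 1]
Event 5: LOCAL 3: VV[3][3]++ -> VV[3]=[3, 0, 0, 2]
Event 4 stamp: [3, 0, 0, 0]
Event 5 stamp: [3, 0, 0, 2]
[3, 0, 0, 0] <= [3, 0, 0, 2]? True. Equal? False. Happens-before: True

Answer: yes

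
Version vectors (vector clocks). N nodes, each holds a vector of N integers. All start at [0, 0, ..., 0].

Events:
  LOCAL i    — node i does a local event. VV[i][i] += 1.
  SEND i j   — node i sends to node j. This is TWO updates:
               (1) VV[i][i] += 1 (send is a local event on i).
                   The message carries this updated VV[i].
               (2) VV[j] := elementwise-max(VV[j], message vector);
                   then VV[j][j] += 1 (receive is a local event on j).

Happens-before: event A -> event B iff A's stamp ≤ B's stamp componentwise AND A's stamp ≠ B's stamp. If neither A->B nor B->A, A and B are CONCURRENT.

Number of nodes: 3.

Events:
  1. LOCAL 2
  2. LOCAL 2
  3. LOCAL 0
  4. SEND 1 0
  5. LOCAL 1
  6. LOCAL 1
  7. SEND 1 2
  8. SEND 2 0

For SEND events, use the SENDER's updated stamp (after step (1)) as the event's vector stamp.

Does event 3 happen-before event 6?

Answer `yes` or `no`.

Initial: VV[0]=[0, 0, 0]
Initial: VV[1]=[0, 0, 0]
Initial: VV[2]=[0, 0, 0]
Event 1: LOCAL 2: VV[2][2]++ -> VV[2]=[0, 0, 1]
Event 2: LOCAL 2: VV[2][2]++ -> VV[2]=[0, 0, 2]
Event 3: LOCAL 0: VV[0][0]++ -> VV[0]=[1, 0, 0]
Event 4: SEND 1->0: VV[1][1]++ -> VV[1]=[0, 1, 0], msg_vec=[0, 1, 0]; VV[0]=max(VV[0],msg_vec) then VV[0][0]++ -> VV[0]=[2, 1, 0]
Event 5: LOCAL 1: VV[1][1]++ -> VV[1]=[0, 2, 0]
Event 6: LOCAL 1: VV[1][1]++ -> VV[1]=[0, 3, 0]
Event 7: SEND 1->2: VV[1][1]++ -> VV[1]=[0, 4, 0], msg_vec=[0, 4, 0]; VV[2]=max(VV[2],msg_vec) then VV[2][2]++ -> VV[2]=[0, 4, 3]
Event 8: SEND 2->0: VV[2][2]++ -> VV[2]=[0, 4, 4], msg_vec=[0, 4, 4]; VV[0]=max(VV[0],msg_vec) then VV[0][0]++ -> VV[0]=[3, 4, 4]
Event 3 stamp: [1, 0, 0]
Event 6 stamp: [0, 3, 0]
[1, 0, 0] <= [0, 3, 0]? False. Equal? False. Happens-before: False

Answer: no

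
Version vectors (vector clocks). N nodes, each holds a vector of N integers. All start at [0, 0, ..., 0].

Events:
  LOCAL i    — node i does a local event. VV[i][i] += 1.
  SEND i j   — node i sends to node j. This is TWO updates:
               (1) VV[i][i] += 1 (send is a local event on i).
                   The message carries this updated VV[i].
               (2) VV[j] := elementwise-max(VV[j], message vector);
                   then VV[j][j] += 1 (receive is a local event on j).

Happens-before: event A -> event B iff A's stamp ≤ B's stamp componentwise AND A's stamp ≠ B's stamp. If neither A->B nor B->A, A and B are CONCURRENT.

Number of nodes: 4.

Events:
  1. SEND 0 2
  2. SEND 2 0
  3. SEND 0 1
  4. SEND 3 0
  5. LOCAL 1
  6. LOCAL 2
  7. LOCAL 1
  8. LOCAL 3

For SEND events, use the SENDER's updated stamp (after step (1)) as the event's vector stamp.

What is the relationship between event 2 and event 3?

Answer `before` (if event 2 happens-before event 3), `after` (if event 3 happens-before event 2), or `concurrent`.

Initial: VV[0]=[0, 0, 0, 0]
Initial: VV[1]=[0, 0, 0, 0]
Initial: VV[2]=[0, 0, 0, 0]
Initial: VV[3]=[0, 0, 0, 0]
Event 1: SEND 0->2: VV[0][0]++ -> VV[0]=[1, 0, 0, 0], msg_vec=[1, 0, 0, 0]; VV[2]=max(VV[2],msg_vec) then VV[2][2]++ -> VV[2]=[1, 0, 1, 0]
Event 2: SEND 2->0: VV[2][2]++ -> VV[2]=[1, 0, 2, 0], msg_vec=[1, 0, 2, 0]; VV[0]=max(VV[0],msg_vec) then VV[0][0]++ -> VV[0]=[2, 0, 2, 0]
Event 3: SEND 0->1: VV[0][0]++ -> VV[0]=[3, 0, 2, 0], msg_vec=[3, 0, 2, 0]; VV[1]=max(VV[1],msg_vec) then VV[1][1]++ -> VV[1]=[3, 1, 2, 0]
Event 4: SEND 3->0: VV[3][3]++ -> VV[3]=[0, 0, 0, 1], msg_vec=[0, 0, 0, 1]; VV[0]=max(VV[0],msg_vec) then VV[0][0]++ -> VV[0]=[4, 0, 2, 1]
Event 5: LOCAL 1: VV[1][1]++ -> VV[1]=[3, 2, 2, 0]
Event 6: LOCAL 2: VV[2][2]++ -> VV[2]=[1, 0, 3, 0]
Event 7: LOCAL 1: VV[1][1]++ -> VV[1]=[3, 3, 2, 0]
Event 8: LOCAL 3: VV[3][3]++ -> VV[3]=[0, 0, 0, 2]
Event 2 stamp: [1, 0, 2, 0]
Event 3 stamp: [3, 0, 2, 0]
[1, 0, 2, 0] <= [3, 0, 2, 0]? True
[3, 0, 2, 0] <= [1, 0, 2, 0]? False
Relation: before

Answer: before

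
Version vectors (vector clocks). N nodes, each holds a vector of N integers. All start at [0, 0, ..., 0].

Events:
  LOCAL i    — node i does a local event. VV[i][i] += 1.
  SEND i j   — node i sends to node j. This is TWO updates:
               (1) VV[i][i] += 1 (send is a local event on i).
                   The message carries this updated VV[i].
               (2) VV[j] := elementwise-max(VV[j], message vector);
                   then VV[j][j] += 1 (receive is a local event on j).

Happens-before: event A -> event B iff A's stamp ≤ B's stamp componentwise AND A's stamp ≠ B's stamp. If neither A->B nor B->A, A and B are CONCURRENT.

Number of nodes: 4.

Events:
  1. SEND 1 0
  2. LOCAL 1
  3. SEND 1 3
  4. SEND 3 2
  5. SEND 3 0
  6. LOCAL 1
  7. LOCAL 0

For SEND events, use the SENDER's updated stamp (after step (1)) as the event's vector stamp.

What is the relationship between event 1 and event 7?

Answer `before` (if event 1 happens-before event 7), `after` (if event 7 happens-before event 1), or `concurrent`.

Answer: before

Derivation:
Initial: VV[0]=[0, 0, 0, 0]
Initial: VV[1]=[0, 0, 0, 0]
Initial: VV[2]=[0, 0, 0, 0]
Initial: VV[3]=[0, 0, 0, 0]
Event 1: SEND 1->0: VV[1][1]++ -> VV[1]=[0, 1, 0, 0], msg_vec=[0, 1, 0, 0]; VV[0]=max(VV[0],msg_vec) then VV[0][0]++ -> VV[0]=[1, 1, 0, 0]
Event 2: LOCAL 1: VV[1][1]++ -> VV[1]=[0, 2, 0, 0]
Event 3: SEND 1->3: VV[1][1]++ -> VV[1]=[0, 3, 0, 0], msg_vec=[0, 3, 0, 0]; VV[3]=max(VV[3],msg_vec) then VV[3][3]++ -> VV[3]=[0, 3, 0, 1]
Event 4: SEND 3->2: VV[3][3]++ -> VV[3]=[0, 3, 0, 2], msg_vec=[0, 3, 0, 2]; VV[2]=max(VV[2],msg_vec) then VV[2][2]++ -> VV[2]=[0, 3, 1, 2]
Event 5: SEND 3->0: VV[3][3]++ -> VV[3]=[0, 3, 0, 3], msg_vec=[0, 3, 0, 3]; VV[0]=max(VV[0],msg_vec) then VV[0][0]++ -> VV[0]=[2, 3, 0, 3]
Event 6: LOCAL 1: VV[1][1]++ -> VV[1]=[0, 4, 0, 0]
Event 7: LOCAL 0: VV[0][0]++ -> VV[0]=[3, 3, 0, 3]
Event 1 stamp: [0, 1, 0, 0]
Event 7 stamp: [3, 3, 0, 3]
[0, 1, 0, 0] <= [3, 3, 0, 3]? True
[3, 3, 0, 3] <= [0, 1, 0, 0]? False
Relation: before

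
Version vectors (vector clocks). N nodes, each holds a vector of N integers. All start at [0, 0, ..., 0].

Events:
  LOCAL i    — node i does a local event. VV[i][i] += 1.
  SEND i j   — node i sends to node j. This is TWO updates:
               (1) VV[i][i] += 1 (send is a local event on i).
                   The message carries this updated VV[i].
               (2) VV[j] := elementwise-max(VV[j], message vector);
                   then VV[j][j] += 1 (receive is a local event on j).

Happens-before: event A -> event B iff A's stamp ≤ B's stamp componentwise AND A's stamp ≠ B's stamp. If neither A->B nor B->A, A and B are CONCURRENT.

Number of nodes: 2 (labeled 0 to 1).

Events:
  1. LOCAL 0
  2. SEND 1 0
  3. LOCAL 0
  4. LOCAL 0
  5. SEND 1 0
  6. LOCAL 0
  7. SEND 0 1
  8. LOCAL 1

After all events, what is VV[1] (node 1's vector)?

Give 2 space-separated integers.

Answer: 7 4

Derivation:
Initial: VV[0]=[0, 0]
Initial: VV[1]=[0, 0]
Event 1: LOCAL 0: VV[0][0]++ -> VV[0]=[1, 0]
Event 2: SEND 1->0: VV[1][1]++ -> VV[1]=[0, 1], msg_vec=[0, 1]; VV[0]=max(VV[0],msg_vec) then VV[0][0]++ -> VV[0]=[2, 1]
Event 3: LOCAL 0: VV[0][0]++ -> VV[0]=[3, 1]
Event 4: LOCAL 0: VV[0][0]++ -> VV[0]=[4, 1]
Event 5: SEND 1->0: VV[1][1]++ -> VV[1]=[0, 2], msg_vec=[0, 2]; VV[0]=max(VV[0],msg_vec) then VV[0][0]++ -> VV[0]=[5, 2]
Event 6: LOCAL 0: VV[0][0]++ -> VV[0]=[6, 2]
Event 7: SEND 0->1: VV[0][0]++ -> VV[0]=[7, 2], msg_vec=[7, 2]; VV[1]=max(VV[1],msg_vec) then VV[1][1]++ -> VV[1]=[7, 3]
Event 8: LOCAL 1: VV[1][1]++ -> VV[1]=[7, 4]
Final vectors: VV[0]=[7, 2]; VV[1]=[7, 4]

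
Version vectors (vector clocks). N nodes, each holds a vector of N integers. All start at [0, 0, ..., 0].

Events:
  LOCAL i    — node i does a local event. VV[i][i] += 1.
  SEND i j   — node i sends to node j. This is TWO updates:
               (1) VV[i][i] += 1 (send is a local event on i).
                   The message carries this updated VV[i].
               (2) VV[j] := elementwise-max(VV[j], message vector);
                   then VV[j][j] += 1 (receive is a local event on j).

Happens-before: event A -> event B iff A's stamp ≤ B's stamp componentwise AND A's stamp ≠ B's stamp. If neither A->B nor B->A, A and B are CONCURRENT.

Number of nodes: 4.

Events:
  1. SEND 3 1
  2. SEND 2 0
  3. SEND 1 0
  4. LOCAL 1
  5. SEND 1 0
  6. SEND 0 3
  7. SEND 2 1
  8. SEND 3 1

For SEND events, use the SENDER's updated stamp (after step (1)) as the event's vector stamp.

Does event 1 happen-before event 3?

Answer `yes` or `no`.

Initial: VV[0]=[0, 0, 0, 0]
Initial: VV[1]=[0, 0, 0, 0]
Initial: VV[2]=[0, 0, 0, 0]
Initial: VV[3]=[0, 0, 0, 0]
Event 1: SEND 3->1: VV[3][3]++ -> VV[3]=[0, 0, 0, 1], msg_vec=[0, 0, 0, 1]; VV[1]=max(VV[1],msg_vec) then VV[1][1]++ -> VV[1]=[0, 1, 0, 1]
Event 2: SEND 2->0: VV[2][2]++ -> VV[2]=[0, 0, 1, 0], msg_vec=[0, 0, 1, 0]; VV[0]=max(VV[0],msg_vec) then VV[0][0]++ -> VV[0]=[1, 0, 1, 0]
Event 3: SEND 1->0: VV[1][1]++ -> VV[1]=[0, 2, 0, 1], msg_vec=[0, 2, 0, 1]; VV[0]=max(VV[0],msg_vec) then VV[0][0]++ -> VV[0]=[2, 2, 1, 1]
Event 4: LOCAL 1: VV[1][1]++ -> VV[1]=[0, 3, 0, 1]
Event 5: SEND 1->0: VV[1][1]++ -> VV[1]=[0, 4, 0, 1], msg_vec=[0, 4, 0, 1]; VV[0]=max(VV[0],msg_vec) then VV[0][0]++ -> VV[0]=[3, 4, 1, 1]
Event 6: SEND 0->3: VV[0][0]++ -> VV[0]=[4, 4, 1, 1], msg_vec=[4, 4, 1, 1]; VV[3]=max(VV[3],msg_vec) then VV[3][3]++ -> VV[3]=[4, 4, 1, 2]
Event 7: SEND 2->1: VV[2][2]++ -> VV[2]=[0, 0, 2, 0], msg_vec=[0, 0, 2, 0]; VV[1]=max(VV[1],msg_vec) then VV[1][1]++ -> VV[1]=[0, 5, 2, 1]
Event 8: SEND 3->1: VV[3][3]++ -> VV[3]=[4, 4, 1, 3], msg_vec=[4, 4, 1, 3]; VV[1]=max(VV[1],msg_vec) then VV[1][1]++ -> VV[1]=[4, 6, 2, 3]
Event 1 stamp: [0, 0, 0, 1]
Event 3 stamp: [0, 2, 0, 1]
[0, 0, 0, 1] <= [0, 2, 0, 1]? True. Equal? False. Happens-before: True

Answer: yes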